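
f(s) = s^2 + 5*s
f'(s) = 2*s + 5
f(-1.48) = -5.21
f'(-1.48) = 2.04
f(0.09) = 0.46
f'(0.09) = 5.18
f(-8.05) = 24.55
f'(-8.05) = -11.10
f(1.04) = 6.28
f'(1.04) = 7.08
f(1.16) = 7.15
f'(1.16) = 7.32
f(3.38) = 28.32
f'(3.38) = 11.76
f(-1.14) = -4.40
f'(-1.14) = 2.72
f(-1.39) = -5.02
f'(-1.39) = 2.22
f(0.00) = 0.00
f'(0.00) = 5.00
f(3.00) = 24.00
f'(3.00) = 11.00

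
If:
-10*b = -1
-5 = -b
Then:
No Solution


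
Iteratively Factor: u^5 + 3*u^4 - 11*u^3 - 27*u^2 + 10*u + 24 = (u + 2)*(u^4 + u^3 - 13*u^2 - u + 12) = (u - 3)*(u + 2)*(u^3 + 4*u^2 - u - 4) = (u - 3)*(u - 1)*(u + 2)*(u^2 + 5*u + 4) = (u - 3)*(u - 1)*(u + 2)*(u + 4)*(u + 1)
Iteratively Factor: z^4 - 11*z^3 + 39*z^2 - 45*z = (z)*(z^3 - 11*z^2 + 39*z - 45) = z*(z - 3)*(z^2 - 8*z + 15) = z*(z - 3)^2*(z - 5)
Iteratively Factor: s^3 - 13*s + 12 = (s - 1)*(s^2 + s - 12) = (s - 1)*(s + 4)*(s - 3)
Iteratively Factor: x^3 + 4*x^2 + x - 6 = (x + 3)*(x^2 + x - 2) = (x + 2)*(x + 3)*(x - 1)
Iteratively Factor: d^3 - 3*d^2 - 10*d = (d - 5)*(d^2 + 2*d) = d*(d - 5)*(d + 2)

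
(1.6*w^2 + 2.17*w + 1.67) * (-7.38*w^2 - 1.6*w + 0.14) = -11.808*w^4 - 18.5746*w^3 - 15.5726*w^2 - 2.3682*w + 0.2338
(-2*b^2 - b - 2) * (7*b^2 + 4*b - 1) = -14*b^4 - 15*b^3 - 16*b^2 - 7*b + 2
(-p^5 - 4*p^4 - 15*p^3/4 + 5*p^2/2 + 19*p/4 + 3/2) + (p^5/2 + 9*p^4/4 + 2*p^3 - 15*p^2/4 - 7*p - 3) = -p^5/2 - 7*p^4/4 - 7*p^3/4 - 5*p^2/4 - 9*p/4 - 3/2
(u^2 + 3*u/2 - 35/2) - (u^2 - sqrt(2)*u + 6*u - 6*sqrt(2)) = -9*u/2 + sqrt(2)*u - 35/2 + 6*sqrt(2)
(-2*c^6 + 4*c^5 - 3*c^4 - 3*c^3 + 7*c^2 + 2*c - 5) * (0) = 0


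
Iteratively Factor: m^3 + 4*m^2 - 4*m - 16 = (m + 2)*(m^2 + 2*m - 8) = (m + 2)*(m + 4)*(m - 2)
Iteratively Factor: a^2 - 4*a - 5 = (a + 1)*(a - 5)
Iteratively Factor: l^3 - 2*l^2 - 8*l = (l + 2)*(l^2 - 4*l) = (l - 4)*(l + 2)*(l)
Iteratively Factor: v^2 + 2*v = (v + 2)*(v)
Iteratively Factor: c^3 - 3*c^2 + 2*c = (c - 2)*(c^2 - c) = c*(c - 2)*(c - 1)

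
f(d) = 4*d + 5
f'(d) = 4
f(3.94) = 20.76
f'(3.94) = 4.00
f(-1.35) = -0.40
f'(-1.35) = 4.00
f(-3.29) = -8.16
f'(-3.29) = 4.00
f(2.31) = 14.24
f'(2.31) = 4.00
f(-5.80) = -18.20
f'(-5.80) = 4.00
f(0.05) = 5.20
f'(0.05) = 4.00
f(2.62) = 15.48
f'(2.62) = 4.00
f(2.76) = 16.04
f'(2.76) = 4.00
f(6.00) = 29.00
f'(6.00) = 4.00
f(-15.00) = -55.00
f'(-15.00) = 4.00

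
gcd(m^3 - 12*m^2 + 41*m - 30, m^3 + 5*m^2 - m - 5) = m - 1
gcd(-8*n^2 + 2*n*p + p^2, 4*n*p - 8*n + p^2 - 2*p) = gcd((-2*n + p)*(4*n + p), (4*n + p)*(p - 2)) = 4*n + p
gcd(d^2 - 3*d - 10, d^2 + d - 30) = d - 5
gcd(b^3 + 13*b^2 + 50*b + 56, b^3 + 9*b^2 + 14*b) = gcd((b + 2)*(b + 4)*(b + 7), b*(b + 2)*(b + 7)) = b^2 + 9*b + 14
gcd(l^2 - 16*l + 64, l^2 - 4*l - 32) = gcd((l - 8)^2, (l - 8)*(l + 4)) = l - 8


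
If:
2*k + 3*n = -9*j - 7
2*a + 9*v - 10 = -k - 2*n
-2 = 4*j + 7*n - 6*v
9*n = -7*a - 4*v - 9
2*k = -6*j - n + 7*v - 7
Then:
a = -6035/1313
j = -4293/1313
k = 10319/1313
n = 2936/1313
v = 77/101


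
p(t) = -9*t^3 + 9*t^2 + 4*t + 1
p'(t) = -27*t^2 + 18*t + 4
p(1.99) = -26.32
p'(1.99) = -67.10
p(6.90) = -2499.49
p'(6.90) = -1157.27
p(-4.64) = 1075.28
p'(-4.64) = -660.82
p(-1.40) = 37.74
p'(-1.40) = -74.12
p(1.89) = -20.05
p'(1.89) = -58.43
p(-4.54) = 1010.53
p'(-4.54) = -634.23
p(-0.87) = 10.26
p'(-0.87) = -32.10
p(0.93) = 5.26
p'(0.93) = -2.61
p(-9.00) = 7255.00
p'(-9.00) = -2345.00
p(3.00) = -149.00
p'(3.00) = -185.00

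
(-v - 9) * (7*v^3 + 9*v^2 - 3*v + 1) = -7*v^4 - 72*v^3 - 78*v^2 + 26*v - 9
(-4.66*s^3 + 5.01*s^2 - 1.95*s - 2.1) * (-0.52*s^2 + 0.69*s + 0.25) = 2.4232*s^5 - 5.8206*s^4 + 3.3059*s^3 + 0.999*s^2 - 1.9365*s - 0.525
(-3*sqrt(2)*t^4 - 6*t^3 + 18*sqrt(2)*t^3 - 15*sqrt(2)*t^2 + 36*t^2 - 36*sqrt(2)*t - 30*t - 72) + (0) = -3*sqrt(2)*t^4 - 6*t^3 + 18*sqrt(2)*t^3 - 15*sqrt(2)*t^2 + 36*t^2 - 36*sqrt(2)*t - 30*t - 72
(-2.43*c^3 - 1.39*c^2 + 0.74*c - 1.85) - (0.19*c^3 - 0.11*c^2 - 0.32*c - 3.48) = -2.62*c^3 - 1.28*c^2 + 1.06*c + 1.63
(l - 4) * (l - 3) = l^2 - 7*l + 12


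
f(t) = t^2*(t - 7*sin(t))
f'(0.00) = 0.00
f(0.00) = 0.00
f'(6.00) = -110.49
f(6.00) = 286.41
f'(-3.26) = 111.15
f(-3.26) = -43.43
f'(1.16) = -14.61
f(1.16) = -7.07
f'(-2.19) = 8.91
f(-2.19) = 16.84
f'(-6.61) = -188.29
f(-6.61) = -190.62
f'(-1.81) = -9.36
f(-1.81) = 16.35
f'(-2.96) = 79.12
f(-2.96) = -14.86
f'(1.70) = -12.33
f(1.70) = -15.15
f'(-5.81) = -71.99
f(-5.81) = -303.81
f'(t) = t^2*(1 - 7*cos(t)) + 2*t*(t - 7*sin(t))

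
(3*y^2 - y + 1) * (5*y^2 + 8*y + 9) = 15*y^4 + 19*y^3 + 24*y^2 - y + 9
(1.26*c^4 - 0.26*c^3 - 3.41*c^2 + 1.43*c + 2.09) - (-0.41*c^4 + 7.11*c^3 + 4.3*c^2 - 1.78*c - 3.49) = 1.67*c^4 - 7.37*c^3 - 7.71*c^2 + 3.21*c + 5.58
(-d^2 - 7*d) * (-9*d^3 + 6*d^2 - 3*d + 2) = 9*d^5 + 57*d^4 - 39*d^3 + 19*d^2 - 14*d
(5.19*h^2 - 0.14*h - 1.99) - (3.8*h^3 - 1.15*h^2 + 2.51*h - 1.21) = -3.8*h^3 + 6.34*h^2 - 2.65*h - 0.78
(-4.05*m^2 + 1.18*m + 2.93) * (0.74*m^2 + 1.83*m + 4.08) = -2.997*m^4 - 6.5383*m^3 - 12.1964*m^2 + 10.1763*m + 11.9544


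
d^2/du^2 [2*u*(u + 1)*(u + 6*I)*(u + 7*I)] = 24*u^2 + u*(12 + 156*I) - 168 + 52*I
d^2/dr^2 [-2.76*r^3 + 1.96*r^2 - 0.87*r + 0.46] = 3.92 - 16.56*r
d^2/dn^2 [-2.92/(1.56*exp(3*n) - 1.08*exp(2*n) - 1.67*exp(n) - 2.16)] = (2.92*(-9.36*exp(2*n) + 4.32*exp(n) + 3.34)*(-4.68*exp(2*n) + 2.16*exp(n) + 1.67)*exp(n) + (40.9968*exp(2*n) - 12.6144*exp(n) - 4.8764)*(-1.56*exp(3*n) + 1.08*exp(2*n) + 1.67*exp(n) + 2.16))*exp(n)/(-1.56*exp(3*n) + 1.08*exp(2*n) + 1.67*exp(n) + 2.16)^3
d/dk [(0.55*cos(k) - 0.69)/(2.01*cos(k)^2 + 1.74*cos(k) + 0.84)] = (1.1055*cos(k)^2 - 2.7738*cos(k) - 1.6626)*sin(k)/(4.0401*cos(k)^4 + 6.9948*cos(k)^3 + 6.4044*cos(k)^2 + 2.9232*cos(k) + 0.7056)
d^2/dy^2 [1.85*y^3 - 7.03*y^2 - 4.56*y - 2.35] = 11.1*y - 14.06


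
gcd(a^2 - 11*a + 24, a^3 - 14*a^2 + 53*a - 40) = a - 8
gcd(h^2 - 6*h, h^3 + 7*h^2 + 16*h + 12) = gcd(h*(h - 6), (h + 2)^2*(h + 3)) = 1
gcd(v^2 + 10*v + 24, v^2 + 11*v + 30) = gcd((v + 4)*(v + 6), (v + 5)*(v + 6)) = v + 6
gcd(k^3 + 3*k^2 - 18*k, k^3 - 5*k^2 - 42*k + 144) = k^2 + 3*k - 18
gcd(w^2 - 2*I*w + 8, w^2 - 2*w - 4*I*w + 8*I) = w - 4*I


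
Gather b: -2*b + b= -b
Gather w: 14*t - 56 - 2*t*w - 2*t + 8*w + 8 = 12*t + w*(8 - 2*t) - 48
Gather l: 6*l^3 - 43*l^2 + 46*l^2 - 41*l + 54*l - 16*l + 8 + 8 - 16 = 6*l^3 + 3*l^2 - 3*l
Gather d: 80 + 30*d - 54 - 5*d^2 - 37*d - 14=-5*d^2 - 7*d + 12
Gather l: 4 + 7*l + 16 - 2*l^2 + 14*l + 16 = -2*l^2 + 21*l + 36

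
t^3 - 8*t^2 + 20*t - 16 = (t - 4)*(t - 2)^2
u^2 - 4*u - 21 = (u - 7)*(u + 3)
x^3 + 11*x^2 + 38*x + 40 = (x + 2)*(x + 4)*(x + 5)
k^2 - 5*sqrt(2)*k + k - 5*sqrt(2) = (k + 1)*(k - 5*sqrt(2))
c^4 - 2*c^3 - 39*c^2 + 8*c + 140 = (c - 7)*(c - 2)*(c + 2)*(c + 5)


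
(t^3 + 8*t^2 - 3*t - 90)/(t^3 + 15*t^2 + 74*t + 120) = (t - 3)/(t + 4)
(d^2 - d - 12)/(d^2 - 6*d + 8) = (d + 3)/(d - 2)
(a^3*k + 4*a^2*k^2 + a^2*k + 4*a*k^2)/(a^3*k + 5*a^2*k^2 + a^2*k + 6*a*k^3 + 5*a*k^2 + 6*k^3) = a*(a + 4*k)/(a^2 + 5*a*k + 6*k^2)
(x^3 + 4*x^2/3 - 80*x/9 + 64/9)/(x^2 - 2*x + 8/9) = (3*x^2 + 8*x - 16)/(3*x - 2)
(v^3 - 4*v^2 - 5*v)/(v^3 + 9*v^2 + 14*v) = (v^2 - 4*v - 5)/(v^2 + 9*v + 14)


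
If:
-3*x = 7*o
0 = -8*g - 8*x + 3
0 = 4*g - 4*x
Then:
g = 3/16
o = -9/112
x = 3/16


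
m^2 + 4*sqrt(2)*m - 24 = (m - 2*sqrt(2))*(m + 6*sqrt(2))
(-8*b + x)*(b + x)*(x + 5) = -8*b^2*x - 40*b^2 - 7*b*x^2 - 35*b*x + x^3 + 5*x^2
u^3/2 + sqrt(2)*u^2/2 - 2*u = u*(u/2 + sqrt(2))*(u - sqrt(2))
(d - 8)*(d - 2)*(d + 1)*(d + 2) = d^4 - 7*d^3 - 12*d^2 + 28*d + 32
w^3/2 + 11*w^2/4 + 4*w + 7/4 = (w/2 + 1/2)*(w + 1)*(w + 7/2)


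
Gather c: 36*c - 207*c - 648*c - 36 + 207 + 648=819 - 819*c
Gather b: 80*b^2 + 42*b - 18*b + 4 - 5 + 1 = 80*b^2 + 24*b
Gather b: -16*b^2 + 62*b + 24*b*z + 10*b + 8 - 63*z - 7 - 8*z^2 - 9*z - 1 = -16*b^2 + b*(24*z + 72) - 8*z^2 - 72*z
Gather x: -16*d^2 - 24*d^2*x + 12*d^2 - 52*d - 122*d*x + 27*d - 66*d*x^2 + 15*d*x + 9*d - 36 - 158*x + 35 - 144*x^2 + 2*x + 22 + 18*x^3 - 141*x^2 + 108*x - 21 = -4*d^2 - 16*d + 18*x^3 + x^2*(-66*d - 285) + x*(-24*d^2 - 107*d - 48)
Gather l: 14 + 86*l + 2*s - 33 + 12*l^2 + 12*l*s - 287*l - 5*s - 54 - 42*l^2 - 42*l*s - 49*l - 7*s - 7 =-30*l^2 + l*(-30*s - 250) - 10*s - 80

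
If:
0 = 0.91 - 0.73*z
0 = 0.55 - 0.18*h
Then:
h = 3.06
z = 1.25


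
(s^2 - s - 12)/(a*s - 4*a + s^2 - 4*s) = (s + 3)/(a + s)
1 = 1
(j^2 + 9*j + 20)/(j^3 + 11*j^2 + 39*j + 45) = (j + 4)/(j^2 + 6*j + 9)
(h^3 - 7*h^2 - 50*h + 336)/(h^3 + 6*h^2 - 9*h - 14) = (h^2 - 14*h + 48)/(h^2 - h - 2)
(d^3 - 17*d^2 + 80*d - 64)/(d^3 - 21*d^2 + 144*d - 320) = (d - 1)/(d - 5)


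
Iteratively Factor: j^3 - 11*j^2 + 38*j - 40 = (j - 4)*(j^2 - 7*j + 10) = (j - 4)*(j - 2)*(j - 5)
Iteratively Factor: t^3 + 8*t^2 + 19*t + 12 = (t + 1)*(t^2 + 7*t + 12) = (t + 1)*(t + 3)*(t + 4)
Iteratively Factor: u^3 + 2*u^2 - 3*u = (u + 3)*(u^2 - u) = (u - 1)*(u + 3)*(u)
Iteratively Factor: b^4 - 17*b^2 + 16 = (b + 4)*(b^3 - 4*b^2 - b + 4) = (b + 1)*(b + 4)*(b^2 - 5*b + 4) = (b - 1)*(b + 1)*(b + 4)*(b - 4)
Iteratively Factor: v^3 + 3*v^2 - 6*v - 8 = (v + 4)*(v^2 - v - 2) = (v - 2)*(v + 4)*(v + 1)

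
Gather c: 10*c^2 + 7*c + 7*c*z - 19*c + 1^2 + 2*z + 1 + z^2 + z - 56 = 10*c^2 + c*(7*z - 12) + z^2 + 3*z - 54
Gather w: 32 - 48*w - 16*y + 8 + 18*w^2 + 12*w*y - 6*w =18*w^2 + w*(12*y - 54) - 16*y + 40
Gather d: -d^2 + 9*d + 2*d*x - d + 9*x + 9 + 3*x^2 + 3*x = -d^2 + d*(2*x + 8) + 3*x^2 + 12*x + 9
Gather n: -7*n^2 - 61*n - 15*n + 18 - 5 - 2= -7*n^2 - 76*n + 11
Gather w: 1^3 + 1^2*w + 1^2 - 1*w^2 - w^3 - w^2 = -w^3 - 2*w^2 + w + 2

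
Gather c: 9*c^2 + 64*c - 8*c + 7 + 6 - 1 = 9*c^2 + 56*c + 12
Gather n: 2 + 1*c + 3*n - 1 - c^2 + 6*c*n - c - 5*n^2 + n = -c^2 - 5*n^2 + n*(6*c + 4) + 1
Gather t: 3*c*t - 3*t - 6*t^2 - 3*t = -6*t^2 + t*(3*c - 6)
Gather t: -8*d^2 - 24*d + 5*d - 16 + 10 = -8*d^2 - 19*d - 6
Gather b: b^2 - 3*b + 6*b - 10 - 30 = b^2 + 3*b - 40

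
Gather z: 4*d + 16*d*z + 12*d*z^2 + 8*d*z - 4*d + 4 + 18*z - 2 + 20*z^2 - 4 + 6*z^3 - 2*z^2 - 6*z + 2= 6*z^3 + z^2*(12*d + 18) + z*(24*d + 12)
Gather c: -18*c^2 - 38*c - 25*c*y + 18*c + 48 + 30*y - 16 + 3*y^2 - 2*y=-18*c^2 + c*(-25*y - 20) + 3*y^2 + 28*y + 32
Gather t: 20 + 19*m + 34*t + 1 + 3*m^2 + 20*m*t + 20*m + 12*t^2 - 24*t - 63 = 3*m^2 + 39*m + 12*t^2 + t*(20*m + 10) - 42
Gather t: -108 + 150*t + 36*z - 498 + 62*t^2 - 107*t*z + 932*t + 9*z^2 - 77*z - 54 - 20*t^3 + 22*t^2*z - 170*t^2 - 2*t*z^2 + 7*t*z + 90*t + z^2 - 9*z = -20*t^3 + t^2*(22*z - 108) + t*(-2*z^2 - 100*z + 1172) + 10*z^2 - 50*z - 660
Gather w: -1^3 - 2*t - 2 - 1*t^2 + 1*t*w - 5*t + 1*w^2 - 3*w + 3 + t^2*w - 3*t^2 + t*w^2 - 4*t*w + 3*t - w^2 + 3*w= -4*t^2 + t*w^2 - 4*t + w*(t^2 - 3*t)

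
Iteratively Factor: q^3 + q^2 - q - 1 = (q + 1)*(q^2 - 1) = (q + 1)^2*(q - 1)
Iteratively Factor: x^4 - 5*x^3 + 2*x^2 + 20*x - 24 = (x - 2)*(x^3 - 3*x^2 - 4*x + 12) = (x - 3)*(x - 2)*(x^2 - 4) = (x - 3)*(x - 2)^2*(x + 2)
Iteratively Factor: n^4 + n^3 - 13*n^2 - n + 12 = (n + 1)*(n^3 - 13*n + 12) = (n - 3)*(n + 1)*(n^2 + 3*n - 4) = (n - 3)*(n + 1)*(n + 4)*(n - 1)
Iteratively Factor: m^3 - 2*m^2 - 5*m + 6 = (m - 1)*(m^2 - m - 6) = (m - 1)*(m + 2)*(m - 3)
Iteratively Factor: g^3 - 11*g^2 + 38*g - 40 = (g - 4)*(g^2 - 7*g + 10) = (g - 4)*(g - 2)*(g - 5)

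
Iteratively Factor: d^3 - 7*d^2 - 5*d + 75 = (d - 5)*(d^2 - 2*d - 15) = (d - 5)*(d + 3)*(d - 5)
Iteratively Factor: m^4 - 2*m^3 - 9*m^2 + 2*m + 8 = (m + 1)*(m^3 - 3*m^2 - 6*m + 8) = (m - 1)*(m + 1)*(m^2 - 2*m - 8) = (m - 4)*(m - 1)*(m + 1)*(m + 2)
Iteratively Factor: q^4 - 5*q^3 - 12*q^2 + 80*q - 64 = (q - 4)*(q^3 - q^2 - 16*q + 16) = (q - 4)^2*(q^2 + 3*q - 4) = (q - 4)^2*(q - 1)*(q + 4)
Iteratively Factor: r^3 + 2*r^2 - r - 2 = (r + 2)*(r^2 - 1) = (r - 1)*(r + 2)*(r + 1)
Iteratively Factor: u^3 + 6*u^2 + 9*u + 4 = (u + 1)*(u^2 + 5*u + 4) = (u + 1)^2*(u + 4)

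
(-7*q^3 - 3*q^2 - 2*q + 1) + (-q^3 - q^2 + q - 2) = -8*q^3 - 4*q^2 - q - 1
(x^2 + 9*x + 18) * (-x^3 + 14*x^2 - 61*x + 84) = -x^5 + 5*x^4 + 47*x^3 - 213*x^2 - 342*x + 1512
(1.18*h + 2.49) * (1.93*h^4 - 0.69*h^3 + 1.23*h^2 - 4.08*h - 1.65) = 2.2774*h^5 + 3.9915*h^4 - 0.2667*h^3 - 1.7517*h^2 - 12.1062*h - 4.1085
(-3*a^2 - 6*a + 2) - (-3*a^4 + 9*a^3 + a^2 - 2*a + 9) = 3*a^4 - 9*a^3 - 4*a^2 - 4*a - 7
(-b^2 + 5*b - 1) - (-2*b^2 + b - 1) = b^2 + 4*b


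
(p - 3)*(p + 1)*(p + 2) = p^3 - 7*p - 6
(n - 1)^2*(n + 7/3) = n^3 + n^2/3 - 11*n/3 + 7/3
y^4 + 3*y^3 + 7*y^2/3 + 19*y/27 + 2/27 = (y + 1/3)^3*(y + 2)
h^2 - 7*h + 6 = (h - 6)*(h - 1)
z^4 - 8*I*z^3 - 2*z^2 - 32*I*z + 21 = (z - 7*I)*(z - 3*I)*(z + I)^2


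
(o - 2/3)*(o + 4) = o^2 + 10*o/3 - 8/3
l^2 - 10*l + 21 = (l - 7)*(l - 3)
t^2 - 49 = (t - 7)*(t + 7)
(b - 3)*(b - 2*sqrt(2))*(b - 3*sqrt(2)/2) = b^3 - 7*sqrt(2)*b^2/2 - 3*b^2 + 6*b + 21*sqrt(2)*b/2 - 18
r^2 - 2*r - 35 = (r - 7)*(r + 5)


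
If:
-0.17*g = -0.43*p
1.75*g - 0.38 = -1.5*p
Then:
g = 0.16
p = 0.06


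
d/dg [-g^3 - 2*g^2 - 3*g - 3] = -3*g^2 - 4*g - 3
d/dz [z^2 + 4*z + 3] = 2*z + 4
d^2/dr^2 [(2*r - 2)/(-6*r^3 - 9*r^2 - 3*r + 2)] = 12*(-3*(r - 1)*(6*r^2 + 6*r + 1)^2 + (6*r^2 + 6*r + 3*(r - 1)*(2*r + 1) + 1)*(6*r^3 + 9*r^2 + 3*r - 2))/(6*r^3 + 9*r^2 + 3*r - 2)^3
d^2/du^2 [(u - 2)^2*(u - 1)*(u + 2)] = 12*u^2 - 18*u - 4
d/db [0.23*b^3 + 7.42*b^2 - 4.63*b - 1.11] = 0.69*b^2 + 14.84*b - 4.63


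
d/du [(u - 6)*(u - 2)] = 2*u - 8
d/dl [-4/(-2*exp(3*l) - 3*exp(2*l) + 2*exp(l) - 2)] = (-24*exp(2*l) - 24*exp(l) + 8)*exp(l)/(2*exp(3*l) + 3*exp(2*l) - 2*exp(l) + 2)^2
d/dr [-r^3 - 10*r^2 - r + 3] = -3*r^2 - 20*r - 1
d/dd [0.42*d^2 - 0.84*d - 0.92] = 0.84*d - 0.84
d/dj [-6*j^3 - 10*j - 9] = -18*j^2 - 10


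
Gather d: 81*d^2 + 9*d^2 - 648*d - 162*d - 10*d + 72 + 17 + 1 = 90*d^2 - 820*d + 90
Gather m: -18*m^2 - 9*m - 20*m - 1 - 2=-18*m^2 - 29*m - 3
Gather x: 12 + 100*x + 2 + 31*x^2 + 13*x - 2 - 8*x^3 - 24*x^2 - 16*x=-8*x^3 + 7*x^2 + 97*x + 12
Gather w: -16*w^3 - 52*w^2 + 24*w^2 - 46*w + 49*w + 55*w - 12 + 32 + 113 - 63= -16*w^3 - 28*w^2 + 58*w + 70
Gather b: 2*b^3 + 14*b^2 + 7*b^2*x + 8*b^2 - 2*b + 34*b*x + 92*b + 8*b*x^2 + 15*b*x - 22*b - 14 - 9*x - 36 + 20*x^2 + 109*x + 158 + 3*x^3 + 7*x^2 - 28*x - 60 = 2*b^3 + b^2*(7*x + 22) + b*(8*x^2 + 49*x + 68) + 3*x^3 + 27*x^2 + 72*x + 48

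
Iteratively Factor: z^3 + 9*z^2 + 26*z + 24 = (z + 3)*(z^2 + 6*z + 8) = (z + 3)*(z + 4)*(z + 2)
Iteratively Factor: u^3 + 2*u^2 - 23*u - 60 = (u + 4)*(u^2 - 2*u - 15) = (u + 3)*(u + 4)*(u - 5)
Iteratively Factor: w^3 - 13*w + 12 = (w + 4)*(w^2 - 4*w + 3) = (w - 3)*(w + 4)*(w - 1)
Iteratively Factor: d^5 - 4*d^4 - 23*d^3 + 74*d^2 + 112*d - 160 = (d - 5)*(d^4 + d^3 - 18*d^2 - 16*d + 32) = (d - 5)*(d + 2)*(d^3 - d^2 - 16*d + 16) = (d - 5)*(d - 1)*(d + 2)*(d^2 - 16) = (d - 5)*(d - 4)*(d - 1)*(d + 2)*(d + 4)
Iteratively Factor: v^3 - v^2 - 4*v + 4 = (v + 2)*(v^2 - 3*v + 2) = (v - 1)*(v + 2)*(v - 2)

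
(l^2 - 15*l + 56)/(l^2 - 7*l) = (l - 8)/l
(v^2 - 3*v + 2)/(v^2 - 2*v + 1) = (v - 2)/(v - 1)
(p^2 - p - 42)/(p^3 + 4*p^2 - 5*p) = (p^2 - p - 42)/(p*(p^2 + 4*p - 5))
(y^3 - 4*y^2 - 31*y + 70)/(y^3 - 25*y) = (y^2 - 9*y + 14)/(y*(y - 5))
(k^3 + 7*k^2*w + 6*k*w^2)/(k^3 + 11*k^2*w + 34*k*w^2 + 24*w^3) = k/(k + 4*w)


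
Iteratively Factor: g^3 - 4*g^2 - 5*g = (g - 5)*(g^2 + g) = g*(g - 5)*(g + 1)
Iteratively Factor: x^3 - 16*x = (x - 4)*(x^2 + 4*x) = (x - 4)*(x + 4)*(x)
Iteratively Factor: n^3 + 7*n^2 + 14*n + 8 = (n + 4)*(n^2 + 3*n + 2) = (n + 2)*(n + 4)*(n + 1)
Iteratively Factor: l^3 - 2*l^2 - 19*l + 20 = (l + 4)*(l^2 - 6*l + 5) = (l - 5)*(l + 4)*(l - 1)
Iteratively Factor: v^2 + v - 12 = (v + 4)*(v - 3)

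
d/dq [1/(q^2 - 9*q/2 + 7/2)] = 2*(9 - 4*q)/(2*q^2 - 9*q + 7)^2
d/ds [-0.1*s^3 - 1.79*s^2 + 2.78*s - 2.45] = -0.3*s^2 - 3.58*s + 2.78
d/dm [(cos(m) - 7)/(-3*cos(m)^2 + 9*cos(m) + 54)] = (sin(m)^2 + 14*cos(m) - 40)*sin(m)/(3*(sin(m)^2 + 3*cos(m) + 17)^2)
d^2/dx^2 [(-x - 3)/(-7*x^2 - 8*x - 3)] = 2*(4*(x + 3)*(7*x + 4)^2 - (21*x + 29)*(7*x^2 + 8*x + 3))/(7*x^2 + 8*x + 3)^3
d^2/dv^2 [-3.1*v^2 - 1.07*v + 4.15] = -6.20000000000000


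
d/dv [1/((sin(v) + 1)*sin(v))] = -(2/tan(v) + cos(v)/sin(v)^2)/(sin(v) + 1)^2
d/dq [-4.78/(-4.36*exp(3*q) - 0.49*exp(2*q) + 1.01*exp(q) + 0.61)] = (-62.5224*exp(2*q) - 4.6844*exp(q) + 4.8278)*exp(q)/(4.36*exp(3*q) + 0.49*exp(2*q) - 1.01*exp(q) - 0.61)^2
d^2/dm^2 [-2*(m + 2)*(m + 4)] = -4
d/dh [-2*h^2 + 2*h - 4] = 2 - 4*h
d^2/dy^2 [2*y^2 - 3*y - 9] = 4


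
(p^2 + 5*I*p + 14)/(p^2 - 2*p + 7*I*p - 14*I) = (p - 2*I)/(p - 2)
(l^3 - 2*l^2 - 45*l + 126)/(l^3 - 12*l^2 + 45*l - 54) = (l + 7)/(l - 3)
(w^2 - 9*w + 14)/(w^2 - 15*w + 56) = (w - 2)/(w - 8)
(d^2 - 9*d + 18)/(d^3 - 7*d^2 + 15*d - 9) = (d - 6)/(d^2 - 4*d + 3)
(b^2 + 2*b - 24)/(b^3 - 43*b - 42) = (b - 4)/(b^2 - 6*b - 7)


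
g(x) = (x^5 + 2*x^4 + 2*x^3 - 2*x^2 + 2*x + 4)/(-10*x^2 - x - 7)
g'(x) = (20*x + 1)*(x^5 + 2*x^4 + 2*x^3 - 2*x^2 + 2*x + 4)/(-10*x^2 - x - 7)^2 + (5*x^4 + 8*x^3 + 6*x^2 - 4*x + 2)/(-10*x^2 - x - 7) = (-30*x^6 - 44*x^5 - 61*x^4 - 60*x^3 - 20*x^2 + 108*x - 10)/(100*x^4 + 20*x^3 + 141*x^2 + 14*x + 49)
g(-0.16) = -0.51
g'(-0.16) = -0.55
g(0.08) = -0.58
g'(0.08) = -0.03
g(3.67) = -7.65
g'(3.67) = -5.51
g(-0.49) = -0.27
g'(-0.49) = -0.80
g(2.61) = -3.15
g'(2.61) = -3.07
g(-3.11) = 1.84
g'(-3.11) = -1.86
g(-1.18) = 0.14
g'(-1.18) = -0.42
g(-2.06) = 0.57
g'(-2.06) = -0.69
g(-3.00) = 1.65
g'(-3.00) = -1.70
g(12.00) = -201.17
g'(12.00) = -47.87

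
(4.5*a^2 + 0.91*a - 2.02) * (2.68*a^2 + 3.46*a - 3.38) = 12.06*a^4 + 18.0088*a^3 - 17.475*a^2 - 10.065*a + 6.8276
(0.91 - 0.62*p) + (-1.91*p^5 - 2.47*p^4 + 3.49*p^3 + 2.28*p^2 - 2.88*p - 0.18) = -1.91*p^5 - 2.47*p^4 + 3.49*p^3 + 2.28*p^2 - 3.5*p + 0.73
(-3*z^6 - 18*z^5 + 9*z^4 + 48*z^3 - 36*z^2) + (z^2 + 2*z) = -3*z^6 - 18*z^5 + 9*z^4 + 48*z^3 - 35*z^2 + 2*z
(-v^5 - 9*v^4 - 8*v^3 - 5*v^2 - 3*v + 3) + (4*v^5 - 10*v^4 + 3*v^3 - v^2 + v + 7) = 3*v^5 - 19*v^4 - 5*v^3 - 6*v^2 - 2*v + 10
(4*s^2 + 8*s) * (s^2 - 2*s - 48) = 4*s^4 - 208*s^2 - 384*s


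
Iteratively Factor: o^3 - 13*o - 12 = (o - 4)*(o^2 + 4*o + 3) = (o - 4)*(o + 3)*(o + 1)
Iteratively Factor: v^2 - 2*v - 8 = (v + 2)*(v - 4)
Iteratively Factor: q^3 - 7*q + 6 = (q - 2)*(q^2 + 2*q - 3) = (q - 2)*(q + 3)*(q - 1)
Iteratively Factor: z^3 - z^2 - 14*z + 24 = (z - 3)*(z^2 + 2*z - 8) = (z - 3)*(z + 4)*(z - 2)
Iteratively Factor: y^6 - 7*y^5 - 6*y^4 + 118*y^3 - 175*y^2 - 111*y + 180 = (y - 3)*(y^5 - 4*y^4 - 18*y^3 + 64*y^2 + 17*y - 60) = (y - 3)*(y - 1)*(y^4 - 3*y^3 - 21*y^2 + 43*y + 60) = (y - 3)*(y - 1)*(y + 1)*(y^3 - 4*y^2 - 17*y + 60) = (y - 3)^2*(y - 1)*(y + 1)*(y^2 - y - 20) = (y - 5)*(y - 3)^2*(y - 1)*(y + 1)*(y + 4)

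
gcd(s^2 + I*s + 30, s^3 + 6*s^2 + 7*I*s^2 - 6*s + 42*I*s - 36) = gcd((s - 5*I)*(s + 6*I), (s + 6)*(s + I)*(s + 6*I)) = s + 6*I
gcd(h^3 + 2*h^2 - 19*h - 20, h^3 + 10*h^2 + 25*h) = h + 5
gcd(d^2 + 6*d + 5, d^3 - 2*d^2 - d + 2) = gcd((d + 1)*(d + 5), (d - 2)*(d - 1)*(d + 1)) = d + 1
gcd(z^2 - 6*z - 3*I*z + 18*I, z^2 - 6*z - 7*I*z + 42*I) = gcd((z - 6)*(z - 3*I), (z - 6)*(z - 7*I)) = z - 6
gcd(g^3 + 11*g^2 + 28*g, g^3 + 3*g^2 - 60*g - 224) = g^2 + 11*g + 28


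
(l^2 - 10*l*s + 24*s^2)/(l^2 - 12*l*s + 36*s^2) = (-l + 4*s)/(-l + 6*s)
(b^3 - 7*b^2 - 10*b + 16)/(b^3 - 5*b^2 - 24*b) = (b^2 + b - 2)/(b*(b + 3))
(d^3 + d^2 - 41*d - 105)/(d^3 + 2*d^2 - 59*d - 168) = (d^2 - 2*d - 35)/(d^2 - d - 56)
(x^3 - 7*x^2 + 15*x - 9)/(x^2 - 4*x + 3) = x - 3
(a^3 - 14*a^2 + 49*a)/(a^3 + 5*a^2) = (a^2 - 14*a + 49)/(a*(a + 5))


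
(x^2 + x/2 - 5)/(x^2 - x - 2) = (x + 5/2)/(x + 1)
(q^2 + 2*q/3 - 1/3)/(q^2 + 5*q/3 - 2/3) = (q + 1)/(q + 2)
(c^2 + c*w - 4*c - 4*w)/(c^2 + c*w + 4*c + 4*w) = (c - 4)/(c + 4)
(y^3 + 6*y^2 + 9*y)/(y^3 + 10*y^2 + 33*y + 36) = y/(y + 4)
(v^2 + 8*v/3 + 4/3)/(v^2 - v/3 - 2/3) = (v + 2)/(v - 1)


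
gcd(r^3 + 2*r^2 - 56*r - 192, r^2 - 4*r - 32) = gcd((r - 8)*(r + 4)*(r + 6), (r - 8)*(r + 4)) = r^2 - 4*r - 32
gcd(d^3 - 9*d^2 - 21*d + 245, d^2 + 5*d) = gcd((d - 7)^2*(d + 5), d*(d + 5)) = d + 5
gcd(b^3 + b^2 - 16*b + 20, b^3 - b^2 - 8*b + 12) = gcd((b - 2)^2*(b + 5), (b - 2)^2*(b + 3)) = b^2 - 4*b + 4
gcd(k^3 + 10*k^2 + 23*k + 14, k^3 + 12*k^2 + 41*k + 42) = k^2 + 9*k + 14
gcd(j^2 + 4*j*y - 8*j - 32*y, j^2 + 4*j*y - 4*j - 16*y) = j + 4*y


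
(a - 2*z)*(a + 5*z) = a^2 + 3*a*z - 10*z^2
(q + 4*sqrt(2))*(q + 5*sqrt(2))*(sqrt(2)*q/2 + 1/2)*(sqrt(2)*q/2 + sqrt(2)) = q^4/2 + q^3 + 19*sqrt(2)*q^3/4 + 19*sqrt(2)*q^2/2 + 49*q^2/2 + 10*sqrt(2)*q + 49*q + 20*sqrt(2)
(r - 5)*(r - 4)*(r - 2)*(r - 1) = r^4 - 12*r^3 + 49*r^2 - 78*r + 40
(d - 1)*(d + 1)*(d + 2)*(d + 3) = d^4 + 5*d^3 + 5*d^2 - 5*d - 6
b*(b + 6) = b^2 + 6*b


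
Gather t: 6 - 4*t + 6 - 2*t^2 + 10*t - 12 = -2*t^2 + 6*t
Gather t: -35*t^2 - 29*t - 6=-35*t^2 - 29*t - 6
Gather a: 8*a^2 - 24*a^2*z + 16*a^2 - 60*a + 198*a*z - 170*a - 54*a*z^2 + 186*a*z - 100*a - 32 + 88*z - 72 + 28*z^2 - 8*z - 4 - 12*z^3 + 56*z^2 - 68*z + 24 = a^2*(24 - 24*z) + a*(-54*z^2 + 384*z - 330) - 12*z^3 + 84*z^2 + 12*z - 84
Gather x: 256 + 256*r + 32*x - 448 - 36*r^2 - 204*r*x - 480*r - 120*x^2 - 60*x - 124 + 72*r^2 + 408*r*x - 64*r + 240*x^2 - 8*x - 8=36*r^2 - 288*r + 120*x^2 + x*(204*r - 36) - 324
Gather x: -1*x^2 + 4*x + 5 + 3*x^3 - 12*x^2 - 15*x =3*x^3 - 13*x^2 - 11*x + 5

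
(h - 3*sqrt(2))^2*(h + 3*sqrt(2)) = h^3 - 3*sqrt(2)*h^2 - 18*h + 54*sqrt(2)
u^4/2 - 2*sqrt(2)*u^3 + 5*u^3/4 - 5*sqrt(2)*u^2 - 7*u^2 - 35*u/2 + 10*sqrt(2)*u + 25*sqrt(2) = (u/2 + sqrt(2))*(u + 5/2)*(u - 5*sqrt(2))*(u - sqrt(2))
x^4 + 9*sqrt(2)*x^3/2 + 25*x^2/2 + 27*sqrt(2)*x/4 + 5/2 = (x + sqrt(2)/2)^2*(x + sqrt(2))*(x + 5*sqrt(2)/2)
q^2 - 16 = (q - 4)*(q + 4)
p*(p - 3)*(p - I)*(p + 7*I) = p^4 - 3*p^3 + 6*I*p^3 + 7*p^2 - 18*I*p^2 - 21*p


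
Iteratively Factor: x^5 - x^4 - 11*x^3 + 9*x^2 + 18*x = (x + 1)*(x^4 - 2*x^3 - 9*x^2 + 18*x) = (x - 3)*(x + 1)*(x^3 + x^2 - 6*x) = (x - 3)*(x - 2)*(x + 1)*(x^2 + 3*x) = (x - 3)*(x - 2)*(x + 1)*(x + 3)*(x)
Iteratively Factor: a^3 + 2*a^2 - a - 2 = (a + 1)*(a^2 + a - 2) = (a - 1)*(a + 1)*(a + 2)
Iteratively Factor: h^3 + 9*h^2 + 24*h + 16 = (h + 4)*(h^2 + 5*h + 4) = (h + 4)^2*(h + 1)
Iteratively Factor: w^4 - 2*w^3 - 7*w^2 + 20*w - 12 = (w - 2)*(w^3 - 7*w + 6) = (w - 2)^2*(w^2 + 2*w - 3) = (w - 2)^2*(w - 1)*(w + 3)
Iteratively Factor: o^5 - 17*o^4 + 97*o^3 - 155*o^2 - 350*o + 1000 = (o - 4)*(o^4 - 13*o^3 + 45*o^2 + 25*o - 250) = (o - 5)*(o - 4)*(o^3 - 8*o^2 + 5*o + 50) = (o - 5)^2*(o - 4)*(o^2 - 3*o - 10) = (o - 5)^2*(o - 4)*(o + 2)*(o - 5)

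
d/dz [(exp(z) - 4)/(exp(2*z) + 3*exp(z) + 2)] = (-(exp(z) - 4)*(2*exp(z) + 3) + exp(2*z) + 3*exp(z) + 2)*exp(z)/(exp(2*z) + 3*exp(z) + 2)^2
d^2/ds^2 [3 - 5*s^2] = -10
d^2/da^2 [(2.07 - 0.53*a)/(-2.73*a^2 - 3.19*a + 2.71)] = ((7.9208 - 8.6814*a)*(2.73*a^2 + 3.19*a - 2.71) + (0.53*a - 2.07)*(5.46*a + 3.19)*(10.92*a + 6.38))/(2.73*a^2 + 3.19*a - 2.71)^3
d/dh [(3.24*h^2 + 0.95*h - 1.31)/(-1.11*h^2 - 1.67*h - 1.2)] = (-4.3563*h^2 - 10.6842*h - 3.3277)/(1.2321*h^4 + 3.7074*h^3 + 5.4529*h^2 + 4.008*h + 1.44)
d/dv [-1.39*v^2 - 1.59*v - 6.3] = -2.78*v - 1.59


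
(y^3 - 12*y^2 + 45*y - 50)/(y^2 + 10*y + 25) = (y^3 - 12*y^2 + 45*y - 50)/(y^2 + 10*y + 25)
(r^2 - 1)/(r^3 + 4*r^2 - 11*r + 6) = (r + 1)/(r^2 + 5*r - 6)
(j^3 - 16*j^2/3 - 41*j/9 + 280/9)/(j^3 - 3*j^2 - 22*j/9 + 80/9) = (3*j^2 - 8*j - 35)/(3*j^2 - j - 10)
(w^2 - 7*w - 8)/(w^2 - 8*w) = (w + 1)/w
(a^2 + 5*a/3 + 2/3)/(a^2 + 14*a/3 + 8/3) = (a + 1)/(a + 4)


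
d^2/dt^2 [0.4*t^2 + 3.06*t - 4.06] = 0.800000000000000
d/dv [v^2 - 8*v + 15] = 2*v - 8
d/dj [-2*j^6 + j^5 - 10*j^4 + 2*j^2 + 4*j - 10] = -12*j^5 + 5*j^4 - 40*j^3 + 4*j + 4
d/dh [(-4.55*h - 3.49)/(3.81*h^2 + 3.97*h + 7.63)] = (17.3355*h^2 + 26.5938*h - 20.8612)/(14.5161*h^4 + 30.2514*h^3 + 73.9015*h^2 + 60.5822*h + 58.2169)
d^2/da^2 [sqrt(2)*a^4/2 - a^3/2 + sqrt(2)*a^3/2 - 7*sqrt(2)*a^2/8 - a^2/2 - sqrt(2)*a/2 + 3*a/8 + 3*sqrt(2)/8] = 6*sqrt(2)*a^2 - 3*a + 3*sqrt(2)*a - 7*sqrt(2)/4 - 1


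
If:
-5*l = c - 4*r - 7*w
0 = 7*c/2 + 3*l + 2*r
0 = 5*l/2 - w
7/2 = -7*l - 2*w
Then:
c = -91/384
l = -7/24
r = 1309/1536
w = -35/48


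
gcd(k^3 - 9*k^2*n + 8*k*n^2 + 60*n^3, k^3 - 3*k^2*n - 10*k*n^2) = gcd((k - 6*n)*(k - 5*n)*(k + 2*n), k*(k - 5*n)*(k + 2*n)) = k^2 - 3*k*n - 10*n^2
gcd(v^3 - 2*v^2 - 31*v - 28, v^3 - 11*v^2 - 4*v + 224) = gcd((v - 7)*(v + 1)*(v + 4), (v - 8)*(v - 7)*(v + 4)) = v^2 - 3*v - 28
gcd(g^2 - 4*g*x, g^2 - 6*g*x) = g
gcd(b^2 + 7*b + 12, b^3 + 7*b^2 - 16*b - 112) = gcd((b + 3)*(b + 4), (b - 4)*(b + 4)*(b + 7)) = b + 4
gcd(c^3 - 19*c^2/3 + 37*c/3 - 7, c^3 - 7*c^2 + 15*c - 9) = c^2 - 4*c + 3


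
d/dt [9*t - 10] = 9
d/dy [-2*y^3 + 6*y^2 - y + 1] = -6*y^2 + 12*y - 1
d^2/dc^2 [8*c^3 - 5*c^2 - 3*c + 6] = 48*c - 10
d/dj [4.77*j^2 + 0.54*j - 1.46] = 9.54*j + 0.54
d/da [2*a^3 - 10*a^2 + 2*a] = 6*a^2 - 20*a + 2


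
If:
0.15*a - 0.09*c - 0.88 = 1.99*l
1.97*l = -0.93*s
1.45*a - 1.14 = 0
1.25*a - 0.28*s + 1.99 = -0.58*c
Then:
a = 0.79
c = -4.96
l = -0.16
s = 0.34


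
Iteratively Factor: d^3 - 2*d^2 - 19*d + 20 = (d - 1)*(d^2 - d - 20) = (d - 1)*(d + 4)*(d - 5)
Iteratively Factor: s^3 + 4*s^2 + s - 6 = (s + 3)*(s^2 + s - 2) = (s - 1)*(s + 3)*(s + 2)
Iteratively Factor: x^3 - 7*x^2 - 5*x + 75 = (x - 5)*(x^2 - 2*x - 15) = (x - 5)^2*(x + 3)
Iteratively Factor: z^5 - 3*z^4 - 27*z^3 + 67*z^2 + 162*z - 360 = (z + 3)*(z^4 - 6*z^3 - 9*z^2 + 94*z - 120) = (z - 2)*(z + 3)*(z^3 - 4*z^2 - 17*z + 60) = (z - 2)*(z + 3)*(z + 4)*(z^2 - 8*z + 15) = (z - 3)*(z - 2)*(z + 3)*(z + 4)*(z - 5)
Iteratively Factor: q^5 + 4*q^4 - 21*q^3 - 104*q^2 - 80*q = (q + 1)*(q^4 + 3*q^3 - 24*q^2 - 80*q) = (q - 5)*(q + 1)*(q^3 + 8*q^2 + 16*q) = (q - 5)*(q + 1)*(q + 4)*(q^2 + 4*q) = q*(q - 5)*(q + 1)*(q + 4)*(q + 4)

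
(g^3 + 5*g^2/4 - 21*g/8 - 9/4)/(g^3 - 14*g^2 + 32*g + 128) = (8*g^2 - 6*g - 9)/(8*(g^2 - 16*g + 64))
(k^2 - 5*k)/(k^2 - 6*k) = (k - 5)/(k - 6)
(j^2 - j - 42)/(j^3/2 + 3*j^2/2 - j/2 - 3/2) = 2*(j^2 - j - 42)/(j^3 + 3*j^2 - j - 3)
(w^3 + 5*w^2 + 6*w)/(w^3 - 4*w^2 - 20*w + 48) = w*(w^2 + 5*w + 6)/(w^3 - 4*w^2 - 20*w + 48)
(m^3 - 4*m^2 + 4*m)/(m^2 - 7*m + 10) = m*(m - 2)/(m - 5)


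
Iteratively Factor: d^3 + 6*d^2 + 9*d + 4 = (d + 4)*(d^2 + 2*d + 1) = (d + 1)*(d + 4)*(d + 1)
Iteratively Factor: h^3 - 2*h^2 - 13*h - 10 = (h + 1)*(h^2 - 3*h - 10) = (h - 5)*(h + 1)*(h + 2)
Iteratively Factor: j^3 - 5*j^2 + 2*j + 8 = (j - 2)*(j^2 - 3*j - 4) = (j - 2)*(j + 1)*(j - 4)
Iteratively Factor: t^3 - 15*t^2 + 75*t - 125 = (t - 5)*(t^2 - 10*t + 25) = (t - 5)^2*(t - 5)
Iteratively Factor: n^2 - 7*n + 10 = (n - 2)*(n - 5)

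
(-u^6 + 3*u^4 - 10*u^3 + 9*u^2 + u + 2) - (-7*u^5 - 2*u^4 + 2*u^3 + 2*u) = -u^6 + 7*u^5 + 5*u^4 - 12*u^3 + 9*u^2 - u + 2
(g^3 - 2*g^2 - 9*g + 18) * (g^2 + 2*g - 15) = g^5 - 28*g^3 + 30*g^2 + 171*g - 270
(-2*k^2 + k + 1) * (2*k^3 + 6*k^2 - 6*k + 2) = -4*k^5 - 10*k^4 + 20*k^3 - 4*k^2 - 4*k + 2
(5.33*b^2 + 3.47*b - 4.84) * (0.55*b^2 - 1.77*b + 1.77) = 2.9315*b^4 - 7.5256*b^3 + 0.6302*b^2 + 14.7087*b - 8.5668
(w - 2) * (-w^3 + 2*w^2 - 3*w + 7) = -w^4 + 4*w^3 - 7*w^2 + 13*w - 14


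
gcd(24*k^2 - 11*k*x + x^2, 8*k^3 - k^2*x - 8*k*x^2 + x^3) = -8*k + x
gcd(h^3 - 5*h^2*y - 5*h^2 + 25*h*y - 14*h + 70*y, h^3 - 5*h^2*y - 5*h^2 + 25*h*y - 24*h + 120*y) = -h + 5*y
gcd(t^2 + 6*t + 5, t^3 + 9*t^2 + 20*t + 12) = t + 1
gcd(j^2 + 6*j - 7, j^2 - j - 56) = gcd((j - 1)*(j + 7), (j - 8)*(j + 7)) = j + 7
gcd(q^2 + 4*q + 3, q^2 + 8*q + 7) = q + 1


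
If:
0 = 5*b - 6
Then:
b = 6/5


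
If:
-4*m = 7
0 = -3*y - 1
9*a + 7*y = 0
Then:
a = 7/27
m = -7/4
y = -1/3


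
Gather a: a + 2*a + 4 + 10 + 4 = 3*a + 18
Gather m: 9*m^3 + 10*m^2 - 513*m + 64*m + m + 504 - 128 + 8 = 9*m^3 + 10*m^2 - 448*m + 384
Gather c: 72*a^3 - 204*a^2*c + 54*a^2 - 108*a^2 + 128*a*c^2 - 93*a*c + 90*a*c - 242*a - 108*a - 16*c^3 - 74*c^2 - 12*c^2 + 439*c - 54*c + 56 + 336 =72*a^3 - 54*a^2 - 350*a - 16*c^3 + c^2*(128*a - 86) + c*(-204*a^2 - 3*a + 385) + 392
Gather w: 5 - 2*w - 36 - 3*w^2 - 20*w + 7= -3*w^2 - 22*w - 24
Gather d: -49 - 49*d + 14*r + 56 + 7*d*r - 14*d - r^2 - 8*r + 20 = d*(7*r - 63) - r^2 + 6*r + 27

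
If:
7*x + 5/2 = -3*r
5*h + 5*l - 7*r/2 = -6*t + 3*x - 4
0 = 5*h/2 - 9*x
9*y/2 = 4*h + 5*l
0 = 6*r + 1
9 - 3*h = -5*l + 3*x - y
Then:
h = -36/35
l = -3789/1925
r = -1/6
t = 6299/3960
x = -2/7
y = -1194/385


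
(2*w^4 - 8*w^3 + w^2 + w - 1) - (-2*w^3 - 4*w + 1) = 2*w^4 - 6*w^3 + w^2 + 5*w - 2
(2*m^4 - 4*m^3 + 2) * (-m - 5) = -2*m^5 - 6*m^4 + 20*m^3 - 2*m - 10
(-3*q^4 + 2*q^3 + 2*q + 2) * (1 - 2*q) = 6*q^5 - 7*q^4 + 2*q^3 - 4*q^2 - 2*q + 2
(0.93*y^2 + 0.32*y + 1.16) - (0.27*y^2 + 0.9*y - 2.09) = 0.66*y^2 - 0.58*y + 3.25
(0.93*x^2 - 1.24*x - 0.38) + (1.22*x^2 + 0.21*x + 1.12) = 2.15*x^2 - 1.03*x + 0.74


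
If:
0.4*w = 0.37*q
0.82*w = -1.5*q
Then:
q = 0.00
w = 0.00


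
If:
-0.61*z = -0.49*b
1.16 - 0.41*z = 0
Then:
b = 3.52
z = 2.83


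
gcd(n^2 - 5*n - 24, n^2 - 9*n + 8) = n - 8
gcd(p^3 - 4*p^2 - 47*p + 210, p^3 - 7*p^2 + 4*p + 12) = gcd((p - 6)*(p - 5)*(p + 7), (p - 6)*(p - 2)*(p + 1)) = p - 6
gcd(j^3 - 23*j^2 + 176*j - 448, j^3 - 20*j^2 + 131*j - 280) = j^2 - 15*j + 56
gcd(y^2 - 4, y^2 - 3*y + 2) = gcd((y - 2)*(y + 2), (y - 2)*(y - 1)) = y - 2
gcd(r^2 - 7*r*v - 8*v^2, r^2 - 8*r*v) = r - 8*v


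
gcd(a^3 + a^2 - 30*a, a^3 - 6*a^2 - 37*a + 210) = a^2 + a - 30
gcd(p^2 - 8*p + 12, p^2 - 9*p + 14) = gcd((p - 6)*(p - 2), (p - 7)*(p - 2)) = p - 2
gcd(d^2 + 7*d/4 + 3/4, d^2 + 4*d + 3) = d + 1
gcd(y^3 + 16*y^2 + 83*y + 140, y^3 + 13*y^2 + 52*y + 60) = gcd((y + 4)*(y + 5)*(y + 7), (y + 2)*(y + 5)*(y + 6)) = y + 5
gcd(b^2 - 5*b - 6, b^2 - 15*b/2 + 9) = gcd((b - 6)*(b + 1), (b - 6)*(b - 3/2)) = b - 6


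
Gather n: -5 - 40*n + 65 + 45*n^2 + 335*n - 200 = 45*n^2 + 295*n - 140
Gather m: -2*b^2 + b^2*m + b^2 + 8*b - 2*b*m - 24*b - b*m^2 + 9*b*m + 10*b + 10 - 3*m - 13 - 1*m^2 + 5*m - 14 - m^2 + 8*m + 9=-b^2 - 6*b + m^2*(-b - 2) + m*(b^2 + 7*b + 10) - 8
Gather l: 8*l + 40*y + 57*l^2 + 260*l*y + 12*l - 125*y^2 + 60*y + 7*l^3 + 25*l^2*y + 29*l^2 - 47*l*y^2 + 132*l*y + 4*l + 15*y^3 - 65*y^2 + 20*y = 7*l^3 + l^2*(25*y + 86) + l*(-47*y^2 + 392*y + 24) + 15*y^3 - 190*y^2 + 120*y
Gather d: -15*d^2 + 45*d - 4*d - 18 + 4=-15*d^2 + 41*d - 14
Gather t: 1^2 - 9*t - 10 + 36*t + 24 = 27*t + 15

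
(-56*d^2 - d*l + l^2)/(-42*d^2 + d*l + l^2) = (8*d - l)/(6*d - l)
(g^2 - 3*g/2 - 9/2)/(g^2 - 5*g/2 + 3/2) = (2*g^2 - 3*g - 9)/(2*g^2 - 5*g + 3)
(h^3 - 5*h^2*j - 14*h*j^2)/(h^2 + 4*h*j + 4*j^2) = h*(h - 7*j)/(h + 2*j)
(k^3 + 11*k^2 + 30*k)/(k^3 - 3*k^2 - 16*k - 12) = k*(k^2 + 11*k + 30)/(k^3 - 3*k^2 - 16*k - 12)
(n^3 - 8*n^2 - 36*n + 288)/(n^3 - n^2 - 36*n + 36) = (n - 8)/(n - 1)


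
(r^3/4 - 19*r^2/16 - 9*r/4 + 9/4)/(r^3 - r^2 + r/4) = (r^3 - 19*r^2/4 - 9*r + 9)/(r*(4*r^2 - 4*r + 1))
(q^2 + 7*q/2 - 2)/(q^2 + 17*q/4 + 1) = 2*(2*q - 1)/(4*q + 1)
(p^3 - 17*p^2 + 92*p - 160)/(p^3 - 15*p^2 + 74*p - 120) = (p - 8)/(p - 6)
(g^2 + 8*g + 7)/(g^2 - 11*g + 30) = (g^2 + 8*g + 7)/(g^2 - 11*g + 30)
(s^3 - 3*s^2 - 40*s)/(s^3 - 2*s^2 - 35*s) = (s - 8)/(s - 7)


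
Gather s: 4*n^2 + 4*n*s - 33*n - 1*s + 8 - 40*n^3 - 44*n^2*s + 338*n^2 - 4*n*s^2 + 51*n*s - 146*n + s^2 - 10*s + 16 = -40*n^3 + 342*n^2 - 179*n + s^2*(1 - 4*n) + s*(-44*n^2 + 55*n - 11) + 24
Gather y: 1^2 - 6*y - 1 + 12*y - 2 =6*y - 2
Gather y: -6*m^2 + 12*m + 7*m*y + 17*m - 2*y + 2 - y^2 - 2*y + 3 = -6*m^2 + 29*m - y^2 + y*(7*m - 4) + 5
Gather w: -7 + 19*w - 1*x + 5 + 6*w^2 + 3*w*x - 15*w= 6*w^2 + w*(3*x + 4) - x - 2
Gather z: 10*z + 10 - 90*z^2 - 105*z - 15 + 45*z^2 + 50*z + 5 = -45*z^2 - 45*z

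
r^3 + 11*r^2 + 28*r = r*(r + 4)*(r + 7)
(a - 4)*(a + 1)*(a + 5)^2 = a^4 + 7*a^3 - 9*a^2 - 115*a - 100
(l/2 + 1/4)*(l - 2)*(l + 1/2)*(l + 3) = l^4/2 + l^3 - 19*l^2/8 - 23*l/8 - 3/4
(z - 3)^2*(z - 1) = z^3 - 7*z^2 + 15*z - 9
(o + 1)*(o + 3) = o^2 + 4*o + 3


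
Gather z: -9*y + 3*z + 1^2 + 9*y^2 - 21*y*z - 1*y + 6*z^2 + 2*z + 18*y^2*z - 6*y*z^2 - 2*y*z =9*y^2 - 10*y + z^2*(6 - 6*y) + z*(18*y^2 - 23*y + 5) + 1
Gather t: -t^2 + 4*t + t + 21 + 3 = -t^2 + 5*t + 24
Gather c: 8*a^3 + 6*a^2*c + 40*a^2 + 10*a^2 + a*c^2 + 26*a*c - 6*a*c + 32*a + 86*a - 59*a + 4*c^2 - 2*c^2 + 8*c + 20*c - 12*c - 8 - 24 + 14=8*a^3 + 50*a^2 + 59*a + c^2*(a + 2) + c*(6*a^2 + 20*a + 16) - 18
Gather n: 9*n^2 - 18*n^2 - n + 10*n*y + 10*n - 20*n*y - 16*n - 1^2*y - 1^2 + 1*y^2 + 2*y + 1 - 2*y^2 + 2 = -9*n^2 + n*(-10*y - 7) - y^2 + y + 2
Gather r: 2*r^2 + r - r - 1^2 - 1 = 2*r^2 - 2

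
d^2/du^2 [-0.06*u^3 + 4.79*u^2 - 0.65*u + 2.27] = 9.58 - 0.36*u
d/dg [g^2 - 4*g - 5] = 2*g - 4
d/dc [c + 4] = 1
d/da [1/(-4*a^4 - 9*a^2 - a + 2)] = (16*a^3 + 18*a + 1)/(4*a^4 + 9*a^2 + a - 2)^2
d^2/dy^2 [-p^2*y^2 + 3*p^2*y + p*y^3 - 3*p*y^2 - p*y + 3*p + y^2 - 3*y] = -2*p^2 + 6*p*y - 6*p + 2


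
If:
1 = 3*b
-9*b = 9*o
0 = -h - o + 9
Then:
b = 1/3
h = 28/3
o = -1/3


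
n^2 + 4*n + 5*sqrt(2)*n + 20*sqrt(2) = (n + 4)*(n + 5*sqrt(2))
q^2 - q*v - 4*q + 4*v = (q - 4)*(q - v)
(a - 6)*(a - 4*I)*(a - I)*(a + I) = a^4 - 6*a^3 - 4*I*a^3 + a^2 + 24*I*a^2 - 6*a - 4*I*a + 24*I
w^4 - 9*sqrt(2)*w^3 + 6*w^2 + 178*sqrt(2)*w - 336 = (w - 7*sqrt(2))*(w - 4*sqrt(2))*(w - sqrt(2))*(w + 3*sqrt(2))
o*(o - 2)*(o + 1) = o^3 - o^2 - 2*o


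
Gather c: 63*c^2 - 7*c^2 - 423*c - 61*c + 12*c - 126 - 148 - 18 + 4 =56*c^2 - 472*c - 288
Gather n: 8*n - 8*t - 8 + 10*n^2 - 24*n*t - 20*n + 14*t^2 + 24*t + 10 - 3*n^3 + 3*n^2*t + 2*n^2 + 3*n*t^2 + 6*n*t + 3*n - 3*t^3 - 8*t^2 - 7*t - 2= -3*n^3 + n^2*(3*t + 12) + n*(3*t^2 - 18*t - 9) - 3*t^3 + 6*t^2 + 9*t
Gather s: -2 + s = s - 2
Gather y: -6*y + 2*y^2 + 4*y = 2*y^2 - 2*y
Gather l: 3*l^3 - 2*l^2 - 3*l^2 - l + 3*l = 3*l^3 - 5*l^2 + 2*l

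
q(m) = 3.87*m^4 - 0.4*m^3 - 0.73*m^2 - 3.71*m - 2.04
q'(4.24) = 1148.49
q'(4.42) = 1303.10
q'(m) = 15.48*m^3 - 1.2*m^2 - 1.46*m - 3.71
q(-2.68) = 210.00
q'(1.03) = 10.43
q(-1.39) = 17.23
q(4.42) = 1409.83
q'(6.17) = 3577.62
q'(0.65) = -0.91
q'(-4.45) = -1385.09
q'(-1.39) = -45.57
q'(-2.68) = -306.39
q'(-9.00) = -11372.69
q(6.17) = 5461.89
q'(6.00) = 3288.01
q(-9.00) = 25654.89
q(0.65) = -4.18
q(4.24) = 1189.38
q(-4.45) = 1552.84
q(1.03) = -2.72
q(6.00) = 4878.54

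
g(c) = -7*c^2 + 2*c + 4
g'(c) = 2 - 14*c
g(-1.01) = -5.16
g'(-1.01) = 16.14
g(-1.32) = -10.84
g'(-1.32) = 20.48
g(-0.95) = -4.22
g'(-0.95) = 15.30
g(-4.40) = -140.32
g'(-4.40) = 63.60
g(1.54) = -9.52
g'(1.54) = -19.56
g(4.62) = -136.17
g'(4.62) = -62.68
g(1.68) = -12.40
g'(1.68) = -21.52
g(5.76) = -216.72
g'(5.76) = -78.64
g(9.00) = -545.00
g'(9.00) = -124.00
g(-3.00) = -65.00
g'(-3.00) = 44.00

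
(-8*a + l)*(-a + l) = 8*a^2 - 9*a*l + l^2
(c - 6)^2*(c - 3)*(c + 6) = c^4 - 9*c^3 - 18*c^2 + 324*c - 648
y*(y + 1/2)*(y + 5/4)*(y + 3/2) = y^4 + 13*y^3/4 + 13*y^2/4 + 15*y/16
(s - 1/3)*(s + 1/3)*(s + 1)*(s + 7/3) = s^4 + 10*s^3/3 + 20*s^2/9 - 10*s/27 - 7/27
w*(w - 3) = w^2 - 3*w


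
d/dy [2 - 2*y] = -2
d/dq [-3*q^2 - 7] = -6*q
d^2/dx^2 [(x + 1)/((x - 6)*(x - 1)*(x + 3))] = 2*(3*x^5 - 6*x^4 - x^3 - 105*x^2 + 342*x + 567)/(x^9 - 12*x^8 + 3*x^7 + 350*x^6 - 477*x^5 - 3456*x^4 + 4077*x^3 + 8262*x^2 - 14580*x + 5832)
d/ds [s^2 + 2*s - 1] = 2*s + 2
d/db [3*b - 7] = 3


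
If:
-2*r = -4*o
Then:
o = r/2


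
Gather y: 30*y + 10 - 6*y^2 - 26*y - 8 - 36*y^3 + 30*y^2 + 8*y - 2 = -36*y^3 + 24*y^2 + 12*y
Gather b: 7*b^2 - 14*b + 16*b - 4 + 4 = 7*b^2 + 2*b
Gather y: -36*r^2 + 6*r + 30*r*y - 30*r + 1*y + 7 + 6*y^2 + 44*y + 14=-36*r^2 - 24*r + 6*y^2 + y*(30*r + 45) + 21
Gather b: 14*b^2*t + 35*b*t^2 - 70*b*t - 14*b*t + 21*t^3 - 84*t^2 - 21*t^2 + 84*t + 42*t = 14*b^2*t + b*(35*t^2 - 84*t) + 21*t^3 - 105*t^2 + 126*t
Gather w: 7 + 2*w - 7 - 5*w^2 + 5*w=-5*w^2 + 7*w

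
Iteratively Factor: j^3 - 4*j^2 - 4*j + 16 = (j - 4)*(j^2 - 4) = (j - 4)*(j - 2)*(j + 2)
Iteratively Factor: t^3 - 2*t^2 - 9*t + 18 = (t - 3)*(t^2 + t - 6) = (t - 3)*(t + 3)*(t - 2)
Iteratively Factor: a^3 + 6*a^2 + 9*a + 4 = (a + 4)*(a^2 + 2*a + 1) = (a + 1)*(a + 4)*(a + 1)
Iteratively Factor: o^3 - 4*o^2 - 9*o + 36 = (o - 4)*(o^2 - 9) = (o - 4)*(o - 3)*(o + 3)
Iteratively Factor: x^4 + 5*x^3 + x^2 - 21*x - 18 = (x + 3)*(x^3 + 2*x^2 - 5*x - 6) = (x + 1)*(x + 3)*(x^2 + x - 6) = (x - 2)*(x + 1)*(x + 3)*(x + 3)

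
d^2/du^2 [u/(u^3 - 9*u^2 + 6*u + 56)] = 6*(3*u*(u^2 - 6*u + 2)^2 + (-u^2 - u*(u - 3) + 6*u - 2)*(u^3 - 9*u^2 + 6*u + 56))/(u^3 - 9*u^2 + 6*u + 56)^3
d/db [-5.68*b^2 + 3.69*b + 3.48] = 3.69 - 11.36*b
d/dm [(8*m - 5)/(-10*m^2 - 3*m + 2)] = (80*m^2 - 100*m + 1)/(100*m^4 + 60*m^3 - 31*m^2 - 12*m + 4)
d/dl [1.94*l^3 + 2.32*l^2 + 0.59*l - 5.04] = 5.82*l^2 + 4.64*l + 0.59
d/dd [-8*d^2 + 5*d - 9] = 5 - 16*d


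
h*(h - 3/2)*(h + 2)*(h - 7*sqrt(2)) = h^4 - 7*sqrt(2)*h^3 + h^3/2 - 7*sqrt(2)*h^2/2 - 3*h^2 + 21*sqrt(2)*h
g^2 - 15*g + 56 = (g - 8)*(g - 7)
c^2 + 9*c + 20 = (c + 4)*(c + 5)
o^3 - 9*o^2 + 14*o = o*(o - 7)*(o - 2)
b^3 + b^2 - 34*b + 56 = (b - 4)*(b - 2)*(b + 7)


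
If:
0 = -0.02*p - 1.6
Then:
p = -80.00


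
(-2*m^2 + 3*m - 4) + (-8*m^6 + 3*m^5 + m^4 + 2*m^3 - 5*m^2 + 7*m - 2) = -8*m^6 + 3*m^5 + m^4 + 2*m^3 - 7*m^2 + 10*m - 6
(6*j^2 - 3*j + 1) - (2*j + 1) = 6*j^2 - 5*j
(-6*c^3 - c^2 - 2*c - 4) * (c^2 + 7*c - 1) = -6*c^5 - 43*c^4 - 3*c^3 - 17*c^2 - 26*c + 4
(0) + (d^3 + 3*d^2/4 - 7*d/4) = d^3 + 3*d^2/4 - 7*d/4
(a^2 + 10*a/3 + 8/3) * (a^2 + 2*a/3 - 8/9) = a^4 + 4*a^3 + 4*a^2 - 32*a/27 - 64/27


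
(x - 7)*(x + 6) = x^2 - x - 42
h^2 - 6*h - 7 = (h - 7)*(h + 1)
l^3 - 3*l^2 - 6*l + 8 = (l - 4)*(l - 1)*(l + 2)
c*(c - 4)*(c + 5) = c^3 + c^2 - 20*c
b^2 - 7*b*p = b*(b - 7*p)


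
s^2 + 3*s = s*(s + 3)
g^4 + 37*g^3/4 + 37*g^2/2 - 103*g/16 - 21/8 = (g - 1/2)*(g + 1/4)*(g + 7/2)*(g + 6)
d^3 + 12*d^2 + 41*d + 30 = (d + 1)*(d + 5)*(d + 6)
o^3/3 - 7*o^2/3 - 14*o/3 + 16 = (o/3 + 1)*(o - 8)*(o - 2)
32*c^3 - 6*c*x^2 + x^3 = (-4*c + x)^2*(2*c + x)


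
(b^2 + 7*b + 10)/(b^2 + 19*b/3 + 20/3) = 3*(b + 2)/(3*b + 4)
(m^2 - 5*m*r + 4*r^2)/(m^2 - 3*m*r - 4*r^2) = (m - r)/(m + r)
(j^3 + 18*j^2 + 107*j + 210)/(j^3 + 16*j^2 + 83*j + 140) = (j + 6)/(j + 4)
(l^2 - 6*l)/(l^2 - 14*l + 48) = l/(l - 8)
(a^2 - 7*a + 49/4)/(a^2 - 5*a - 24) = (-a^2 + 7*a - 49/4)/(-a^2 + 5*a + 24)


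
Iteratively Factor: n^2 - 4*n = (n)*(n - 4)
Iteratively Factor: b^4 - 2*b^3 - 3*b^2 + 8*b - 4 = (b - 1)*(b^3 - b^2 - 4*b + 4) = (b - 1)*(b + 2)*(b^2 - 3*b + 2) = (b - 2)*(b - 1)*(b + 2)*(b - 1)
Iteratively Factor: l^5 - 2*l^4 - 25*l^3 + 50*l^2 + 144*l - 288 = (l + 3)*(l^4 - 5*l^3 - 10*l^2 + 80*l - 96) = (l - 3)*(l + 3)*(l^3 - 2*l^2 - 16*l + 32) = (l - 3)*(l + 3)*(l + 4)*(l^2 - 6*l + 8) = (l - 3)*(l - 2)*(l + 3)*(l + 4)*(l - 4)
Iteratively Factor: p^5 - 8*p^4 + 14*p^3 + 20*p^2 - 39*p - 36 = (p - 3)*(p^4 - 5*p^3 - p^2 + 17*p + 12) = (p - 3)*(p + 1)*(p^3 - 6*p^2 + 5*p + 12) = (p - 4)*(p - 3)*(p + 1)*(p^2 - 2*p - 3) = (p - 4)*(p - 3)^2*(p + 1)*(p + 1)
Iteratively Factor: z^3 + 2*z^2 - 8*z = (z - 2)*(z^2 + 4*z) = z*(z - 2)*(z + 4)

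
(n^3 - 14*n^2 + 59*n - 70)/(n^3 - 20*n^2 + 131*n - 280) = (n - 2)/(n - 8)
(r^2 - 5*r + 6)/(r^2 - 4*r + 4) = (r - 3)/(r - 2)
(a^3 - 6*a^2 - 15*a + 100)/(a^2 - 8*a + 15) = (a^2 - a - 20)/(a - 3)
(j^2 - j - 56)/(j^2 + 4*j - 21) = (j - 8)/(j - 3)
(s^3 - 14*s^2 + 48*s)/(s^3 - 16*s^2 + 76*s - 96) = s/(s - 2)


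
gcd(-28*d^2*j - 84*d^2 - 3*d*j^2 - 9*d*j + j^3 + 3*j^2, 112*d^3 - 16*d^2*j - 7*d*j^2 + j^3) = 28*d^2 + 3*d*j - j^2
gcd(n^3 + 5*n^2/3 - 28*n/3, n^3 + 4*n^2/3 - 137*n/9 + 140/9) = n - 7/3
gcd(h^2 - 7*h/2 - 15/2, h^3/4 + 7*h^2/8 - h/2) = 1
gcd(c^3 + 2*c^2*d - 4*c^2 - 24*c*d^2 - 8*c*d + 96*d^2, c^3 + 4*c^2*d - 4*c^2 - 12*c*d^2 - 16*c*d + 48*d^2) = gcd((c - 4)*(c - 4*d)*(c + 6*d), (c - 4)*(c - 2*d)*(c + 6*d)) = c^2 + 6*c*d - 4*c - 24*d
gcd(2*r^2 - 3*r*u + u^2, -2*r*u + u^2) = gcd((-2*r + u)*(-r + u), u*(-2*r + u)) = 2*r - u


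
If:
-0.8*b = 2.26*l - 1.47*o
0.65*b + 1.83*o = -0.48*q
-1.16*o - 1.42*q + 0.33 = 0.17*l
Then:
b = 2.12471003684961*q - 0.645193832713658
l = 0.37744728426198 - 1.41359251756797*q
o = 0.229167208340917 - 1.01697351035642*q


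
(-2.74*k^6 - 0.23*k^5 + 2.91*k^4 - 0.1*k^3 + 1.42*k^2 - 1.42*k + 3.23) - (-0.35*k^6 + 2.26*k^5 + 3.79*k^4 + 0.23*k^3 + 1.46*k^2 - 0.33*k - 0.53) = -2.39*k^6 - 2.49*k^5 - 0.88*k^4 - 0.33*k^3 - 0.04*k^2 - 1.09*k + 3.76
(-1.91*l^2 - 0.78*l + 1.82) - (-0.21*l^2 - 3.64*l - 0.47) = -1.7*l^2 + 2.86*l + 2.29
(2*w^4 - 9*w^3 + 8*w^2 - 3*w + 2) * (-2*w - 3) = -4*w^5 + 12*w^4 + 11*w^3 - 18*w^2 + 5*w - 6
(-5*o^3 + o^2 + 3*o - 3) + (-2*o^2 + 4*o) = -5*o^3 - o^2 + 7*o - 3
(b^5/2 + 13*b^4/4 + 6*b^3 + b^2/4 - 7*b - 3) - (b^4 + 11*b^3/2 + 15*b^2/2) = b^5/2 + 9*b^4/4 + b^3/2 - 29*b^2/4 - 7*b - 3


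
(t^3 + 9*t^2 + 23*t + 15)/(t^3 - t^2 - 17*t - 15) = (t + 5)/(t - 5)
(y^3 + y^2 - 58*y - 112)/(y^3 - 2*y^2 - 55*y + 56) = (y + 2)/(y - 1)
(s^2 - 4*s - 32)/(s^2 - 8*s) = (s + 4)/s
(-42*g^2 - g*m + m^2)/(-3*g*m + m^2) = (42*g^2 + g*m - m^2)/(m*(3*g - m))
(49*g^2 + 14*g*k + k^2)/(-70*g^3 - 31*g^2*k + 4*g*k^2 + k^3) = (-7*g - k)/(10*g^2 + 3*g*k - k^2)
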